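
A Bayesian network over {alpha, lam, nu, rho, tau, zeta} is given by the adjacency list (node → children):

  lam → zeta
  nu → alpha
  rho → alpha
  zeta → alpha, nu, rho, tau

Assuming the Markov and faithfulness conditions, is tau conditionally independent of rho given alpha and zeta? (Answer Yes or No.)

Yes

3 paths connect tau and rho; each must be blocked for d-separation to hold:
Path 1: tau ← zeta → rho
  zeta is a fork here and zeta is conditioned on, so the path is blocked at zeta.
Path 2: tau ← zeta → alpha ← rho
  zeta is a fork here and zeta is conditioned on, so the path is blocked at zeta.
Path 3: tau ← zeta → nu → alpha ← rho
  zeta is a fork here and zeta is conditioned on, so the path is blocked at zeta.
Every path is blocked, so tau and rho are d-separated given {alpha, zeta}.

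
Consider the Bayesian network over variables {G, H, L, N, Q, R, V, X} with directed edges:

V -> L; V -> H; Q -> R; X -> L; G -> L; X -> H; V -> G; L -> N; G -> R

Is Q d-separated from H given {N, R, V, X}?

Enumerating the 4 paths from Q to H and testing each for blocking by {N, R, V, X}:
Path 1: Q → R ← G → L ← X → H
  X is a fork here and X is conditioned on, so the path is blocked at X.
Path 2: Q → R ← G → L ← V → H
  V is a fork here and V is conditioned on, so the path is blocked at V.
Path 3: Q → R ← G ← V → L ← X → H
  V is a fork here and V is conditioned on, so the path is blocked at V.
Path 4: Q → R ← G ← V → H
  V is a fork here and V is conditioned on, so the path is blocked at V.
Since every path is blocked, d-separation holds.

Yes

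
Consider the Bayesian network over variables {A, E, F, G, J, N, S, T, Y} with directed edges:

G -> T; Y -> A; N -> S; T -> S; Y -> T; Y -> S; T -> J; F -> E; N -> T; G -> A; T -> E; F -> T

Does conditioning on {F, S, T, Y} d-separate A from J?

Yes

Enumerating the 4 paths from A to J and testing each for blocking by {F, S, T, Y}:
Path 1: A ← G → T → J
  T is a chain here and T is conditioned on, so the path is blocked at T.
Path 2: A ← Y → S ← N → T → J
  Y is a fork here and Y is conditioned on, so the path is blocked at Y.
Path 3: A ← Y → S ← T → J
  Y is a fork here and Y is conditioned on, so the path is blocked at Y.
Path 4: A ← Y → T → J
  Y is a fork here and Y is conditioned on, so the path is blocked at Y.
Every path is blocked, so A and J are d-separated given {F, S, T, Y}.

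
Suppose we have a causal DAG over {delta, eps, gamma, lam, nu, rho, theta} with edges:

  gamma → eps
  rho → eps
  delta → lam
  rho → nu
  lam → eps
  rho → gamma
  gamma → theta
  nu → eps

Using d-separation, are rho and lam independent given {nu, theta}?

There are 3 undirected paths between rho and lam; checking each against the conditioning set {nu, theta}:
Path 1: rho → eps ← lam
  eps is a collider here and neither eps nor any of its descendants is conditioned on, so the collider stays closed — the path is blocked at eps.
Path 2: rho → gamma → eps ← lam
  eps is a collider here and neither eps nor any of its descendants is conditioned on, so the collider stays closed — the path is blocked at eps.
Path 3: rho → nu → eps ← lam
  nu is a chain here and nu is conditioned on, so the path is blocked at nu.
Every path is blocked, so rho and lam are d-separated given {nu, theta}.

Yes — rho and lam are d-separated given {nu, theta}.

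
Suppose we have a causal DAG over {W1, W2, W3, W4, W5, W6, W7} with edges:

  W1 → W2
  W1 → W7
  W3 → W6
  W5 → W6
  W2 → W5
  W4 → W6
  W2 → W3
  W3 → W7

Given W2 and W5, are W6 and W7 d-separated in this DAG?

We examine all 4 paths between W6 and W7:
Path 1: W6 ← W5 ← W2 → W3 → W7
  W5 is a chain here and W5 is conditioned on, so the path is blocked at W5.
Path 2: W6 ← W5 ← W2 ← W1 → W7
  W5 is a chain here and W5 is conditioned on, so the path is blocked at W5.
Path 3: W6 ← W3 → W7
  W3 is a fork and W3 is not conditioned on — no node blocks this path, so it is active.
Path 4: W6 ← W3 ← W2 ← W1 → W7
  W2 is a chain here and W2 is conditioned on, so the path is blocked at W2.
Because an active path exists, W6 and W7 are not d-separated.

No — W6 and W7 are not d-separated given {W2, W5}.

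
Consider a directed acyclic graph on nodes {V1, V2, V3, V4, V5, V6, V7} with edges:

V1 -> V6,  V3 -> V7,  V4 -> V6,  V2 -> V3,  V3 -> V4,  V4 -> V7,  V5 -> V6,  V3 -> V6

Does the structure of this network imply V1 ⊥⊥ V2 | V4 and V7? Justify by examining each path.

Enumerating the 3 paths from V1 to V2 and testing each for blocking by {V4, V7}:
Path 1: V1 → V6 ← V3 ← V2
  V6 is a collider here and neither V6 nor any of its descendants is conditioned on, so the collider stays closed — the path is blocked at V6.
Path 2: V1 → V6 ← V4 ← V3 ← V2
  V6 is a collider here and neither V6 nor any of its descendants is conditioned on, so the collider stays closed — the path is blocked at V6.
Path 3: V1 → V6 ← V4 → V7 ← V3 ← V2
  V6 is a collider here and neither V6 nor any of its descendants is conditioned on, so the collider stays closed — the path is blocked at V6.
Every path is blocked, so V1 and V2 are d-separated given {V4, V7}.

Yes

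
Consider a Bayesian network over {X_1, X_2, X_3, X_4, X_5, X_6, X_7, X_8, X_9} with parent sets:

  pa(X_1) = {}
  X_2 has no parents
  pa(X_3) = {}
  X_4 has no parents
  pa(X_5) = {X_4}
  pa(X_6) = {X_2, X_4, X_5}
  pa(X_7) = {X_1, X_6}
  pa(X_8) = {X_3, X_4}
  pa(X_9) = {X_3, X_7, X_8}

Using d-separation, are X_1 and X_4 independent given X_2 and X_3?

Yes

4 paths connect X_1 and X_4; each must be blocked for d-separation to hold:
Path 1: X_1 → X_7 ← X_6 ← X_4
  X_7 is a collider here and neither X_7 nor any of its descendants is conditioned on, so the collider stays closed — the path is blocked at X_7.
Path 2: X_1 → X_7 ← X_6 ← X_5 ← X_4
  X_7 is a collider here and neither X_7 nor any of its descendants is conditioned on, so the collider stays closed — the path is blocked at X_7.
Path 3: X_1 → X_7 → X_9 ← X_3 → X_8 ← X_4
  X_9 is a collider here and neither X_9 nor any of its descendants is conditioned on, so the collider stays closed — the path is blocked at X_9.
Path 4: X_1 → X_7 → X_9 ← X_8 ← X_4
  X_9 is a collider here and neither X_9 nor any of its descendants is conditioned on, so the collider stays closed — the path is blocked at X_9.
Since every path is blocked, d-separation holds.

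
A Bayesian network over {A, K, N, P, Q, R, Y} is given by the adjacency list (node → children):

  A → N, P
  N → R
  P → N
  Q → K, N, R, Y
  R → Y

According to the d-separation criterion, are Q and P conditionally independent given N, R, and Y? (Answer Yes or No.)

No

We examine all 6 paths between Q and P:
Path 1: Q → Y ← R ← N ← A → P
  R is a chain here and R is conditioned on, so the path is blocked at R.
Path 2: Q → Y ← R ← N ← P
  R is a chain here and R is conditioned on, so the path is blocked at R.
Path 3: Q → R ← N ← A → P
  N is a chain here and N is conditioned on, so the path is blocked at N.
Path 4: Q → R ← N ← P
  N is a chain here and N is conditioned on, so the path is blocked at N.
Path 5: Q → N ← A → P
  N is a collider and N is conditioned on, which opens it; A is a fork and A is not conditioned on — no node blocks this path, so it is active.
Path 6: Q → N ← P
  N is a collider and N is conditioned on, which opens it — no node blocks this path, so it is active.
Because an active path exists, Q and P are not d-separated.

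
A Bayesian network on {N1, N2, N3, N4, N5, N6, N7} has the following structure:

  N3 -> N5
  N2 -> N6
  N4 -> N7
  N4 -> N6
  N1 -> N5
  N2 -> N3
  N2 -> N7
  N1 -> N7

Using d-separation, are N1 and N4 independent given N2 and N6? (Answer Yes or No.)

Yes

Enumerating the 4 paths from N1 to N4 and testing each for blocking by {N2, N6}:
Path 1: N1 → N5 ← N3 ← N2 → N7 ← N4
  N5 is a collider here and neither N5 nor any of its descendants is conditioned on, so the collider stays closed — the path is blocked at N5.
Path 2: N1 → N5 ← N3 ← N2 → N6 ← N4
  N5 is a collider here and neither N5 nor any of its descendants is conditioned on, so the collider stays closed — the path is blocked at N5.
Path 3: N1 → N7 ← N4
  N7 is a collider here and neither N7 nor any of its descendants is conditioned on, so the collider stays closed — the path is blocked at N7.
Path 4: N1 → N7 ← N2 → N6 ← N4
  N7 is a collider here and neither N7 nor any of its descendants is conditioned on, so the collider stays closed — the path is blocked at N7.
All paths are blocked; N1 ⊥ N4 | {N2, N6} holds.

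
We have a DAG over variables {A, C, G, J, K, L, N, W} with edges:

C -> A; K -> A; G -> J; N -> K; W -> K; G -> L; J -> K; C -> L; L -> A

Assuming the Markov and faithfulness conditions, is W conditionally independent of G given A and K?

There are 3 undirected paths between W and G; checking each against the conditioning set {A, K}:
Path 1: W → K → A ← C → L ← G
  K is a chain here and K is conditioned on, so the path is blocked at K.
Path 2: W → K → A ← L ← G
  K is a chain here and K is conditioned on, so the path is blocked at K.
Path 3: W → K ← J ← G
  K is a collider and K is conditioned on, which opens it; J is a chain and J is not conditioned on — no node blocks this path, so it is active.
Because an active path exists, W and G are not d-separated.

No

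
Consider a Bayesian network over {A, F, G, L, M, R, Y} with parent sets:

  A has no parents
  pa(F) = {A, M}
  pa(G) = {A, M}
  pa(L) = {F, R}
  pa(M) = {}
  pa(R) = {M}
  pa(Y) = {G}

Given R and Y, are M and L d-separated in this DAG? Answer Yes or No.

No

We examine all 3 paths between M and L:
  1. M → F → L — F:chain[open] ⇒ active
  2. M → R → L — R:chain[blocks] ⇒ blocked
  3. M → G ← A → F → L — G:collider[open]; A:fork[open]; F:chain[open] ⇒ active
Because an active path exists, M and L are not d-separated.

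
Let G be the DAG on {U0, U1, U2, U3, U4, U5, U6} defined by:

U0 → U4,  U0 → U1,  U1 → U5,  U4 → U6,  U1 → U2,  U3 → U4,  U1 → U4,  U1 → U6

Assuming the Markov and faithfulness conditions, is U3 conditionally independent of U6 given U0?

No

There are 3 undirected paths between U3 and U6; checking each against the conditioning set {U0}:
Path 1: U3 → U4 → U6
  U4 is a chain and U4 is not conditioned on — no node blocks this path, so it is active.
Path 2: U3 → U4 ← U0 → U1 → U6
  U4 is a collider here and neither U4 nor any of its descendants is conditioned on, so the collider stays closed — the path is blocked at U4.
Path 3: U3 → U4 ← U1 → U6
  U4 is a collider here and neither U4 nor any of its descendants is conditioned on, so the collider stays closed — the path is blocked at U4.
Since the path U3 → U4 → U6 is active, U3 and U6 are not d-separated given {U0}.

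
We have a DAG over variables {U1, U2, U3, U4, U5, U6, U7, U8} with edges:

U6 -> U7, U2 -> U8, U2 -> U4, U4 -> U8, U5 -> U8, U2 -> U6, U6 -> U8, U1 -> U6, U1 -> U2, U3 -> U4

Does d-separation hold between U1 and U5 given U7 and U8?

No — U1 and U5 are not d-separated given {U7, U8}.

We examine all 6 paths between U1 and U5:
Path 1: U1 → U2 → U8 ← U5
  U2 is a chain and U2 is not conditioned on; U8 is a collider and U8 is conditioned on, which opens it — no node blocks this path, so it is active.
Path 2: U1 → U2 → U6 → U8 ← U5
  U2 is a chain and U2 is not conditioned on; U6 is a chain and U6 is not conditioned on; U8 is a collider and U8 is conditioned on, which opens it — no node blocks this path, so it is active.
Path 3: U1 → U2 → U4 → U8 ← U5
  U2 is a chain and U2 is not conditioned on; U4 is a chain and U4 is not conditioned on; U8 is a collider and U8 is conditioned on, which opens it — no node blocks this path, so it is active.
Path 4: U1 → U6 → U8 ← U5
  U6 is a chain and U6 is not conditioned on; U8 is a collider and U8 is conditioned on, which opens it — no node blocks this path, so it is active.
Path 5: U1 → U6 ← U2 → U8 ← U5
  U6 is a collider and its descendant U8 is conditioned on, which opens it; U2 is a fork and U2 is not conditioned on; U8 is a collider and U8 is conditioned on, which opens it — no node blocks this path, so it is active.
Path 6: U1 → U6 ← U2 → U4 → U8 ← U5
  U6 is a collider and its descendant U8 is conditioned on, which opens it; U2 is a fork and U2 is not conditioned on; U4 is a chain and U4 is not conditioned on; U8 is a collider and U8 is conditioned on, which opens it — no node blocks this path, so it is active.
Because an active path exists, U1 and U5 are not d-separated.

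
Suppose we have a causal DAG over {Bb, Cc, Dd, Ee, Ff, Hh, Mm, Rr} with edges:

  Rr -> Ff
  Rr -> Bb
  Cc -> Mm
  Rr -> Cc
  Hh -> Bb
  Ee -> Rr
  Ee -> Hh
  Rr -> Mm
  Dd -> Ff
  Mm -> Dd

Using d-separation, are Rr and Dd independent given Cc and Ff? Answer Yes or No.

No

Enumerating the 3 paths from Rr to Dd and testing each for blocking by {Cc, Ff}:
Path 1: Rr → Mm → Dd
  Mm is a chain and Mm is not conditioned on — no node blocks this path, so it is active.
Path 2: Rr → Cc → Mm → Dd
  Cc is a chain here and Cc is conditioned on, so the path is blocked at Cc.
Path 3: Rr → Ff ← Dd
  Ff is a collider and Ff is conditioned on, which opens it — no node blocks this path, so it is active.
Since the path Rr → Mm → Dd is active, Rr and Dd are not d-separated given {Cc, Ff}.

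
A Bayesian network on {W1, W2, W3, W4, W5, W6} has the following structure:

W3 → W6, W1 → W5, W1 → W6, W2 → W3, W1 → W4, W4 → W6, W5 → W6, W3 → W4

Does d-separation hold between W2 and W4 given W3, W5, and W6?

4 paths connect W2 and W4; each must be blocked for d-separation to hold:
Path 1: W2 → W3 → W6 ← W5 ← W1 → W4
  W3 is a chain here and W3 is conditioned on, so the path is blocked at W3.
Path 2: W2 → W3 → W6 ← W1 → W4
  W3 is a chain here and W3 is conditioned on, so the path is blocked at W3.
Path 3: W2 → W3 → W6 ← W4
  W3 is a chain here and W3 is conditioned on, so the path is blocked at W3.
Path 4: W2 → W3 → W4
  W3 is a chain here and W3 is conditioned on, so the path is blocked at W3.
Since every path is blocked, d-separation holds.

Yes — W2 and W4 are d-separated given {W3, W5, W6}.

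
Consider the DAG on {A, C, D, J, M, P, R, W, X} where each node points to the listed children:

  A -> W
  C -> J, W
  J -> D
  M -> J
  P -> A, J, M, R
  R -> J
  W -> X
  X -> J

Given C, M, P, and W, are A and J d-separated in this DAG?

There are 5 undirected paths between A and J; checking each against the conditioning set {C, M, P, W}:
Path 1: A ← P → M → J
  P is a fork here and P is conditioned on, so the path is blocked at P.
Path 2: A ← P → J
  P is a fork here and P is conditioned on, so the path is blocked at P.
Path 3: A ← P → R → J
  P is a fork here and P is conditioned on, so the path is blocked at P.
Path 4: A → W ← C → J
  C is a fork here and C is conditioned on, so the path is blocked at C.
Path 5: A → W → X → J
  W is a chain here and W is conditioned on, so the path is blocked at W.
Every path is blocked, so A and J are d-separated given {C, M, P, W}.

Yes — A and J are d-separated given {C, M, P, W}.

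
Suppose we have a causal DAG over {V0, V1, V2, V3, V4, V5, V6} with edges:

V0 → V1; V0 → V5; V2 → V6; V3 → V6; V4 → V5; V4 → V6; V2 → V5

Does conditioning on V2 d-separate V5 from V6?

No

Enumerating the 2 paths from V5 to V6 and testing each for blocking by {V2}:
Path 1: V5 ← V4 → V6
  V4 is a fork and V4 is not conditioned on — no node blocks this path, so it is active.
Path 2: V5 ← V2 → V6
  V2 is a fork here and V2 is conditioned on, so the path is blocked at V2.
Since the path V5 ← V4 → V6 is active, V5 and V6 are not d-separated given {V2}.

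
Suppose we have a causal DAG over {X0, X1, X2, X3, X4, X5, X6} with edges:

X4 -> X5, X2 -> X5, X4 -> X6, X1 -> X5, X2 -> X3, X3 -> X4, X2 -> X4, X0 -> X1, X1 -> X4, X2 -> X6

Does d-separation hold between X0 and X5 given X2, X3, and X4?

We examine all 5 paths between X0 and X5:
  1. X0 → X1 → X4 ← X2 → X5 — X1:chain[open]; X4:collider[open]; X2:fork[blocks] ⇒ blocked
  2. X0 → X1 → X4 → X6 ← X2 → X5 — X1:chain[open]; X4:chain[blocks]; X6:collider[blocks]; X2:fork[blocks] ⇒ blocked
  3. X0 → X1 → X4 ← X3 ← X2 → X5 — X1:chain[open]; X4:collider[open]; X3:chain[blocks]; X2:fork[blocks] ⇒ blocked
  4. X0 → X1 → X4 → X5 — X1:chain[open]; X4:chain[blocks] ⇒ blocked
  5. X0 → X1 → X5 — X1:chain[open] ⇒ active
Since the path X0 → X1 → X5 is active, X0 and X5 are not d-separated given {X2, X3, X4}.

No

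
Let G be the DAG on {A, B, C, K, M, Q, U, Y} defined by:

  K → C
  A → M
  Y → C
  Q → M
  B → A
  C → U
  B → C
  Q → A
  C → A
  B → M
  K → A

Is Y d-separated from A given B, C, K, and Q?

Yes

5 paths connect Y and A; each must be blocked for d-separation to hold:
Path 1: Y → C → A
  C is a chain here and C is conditioned on, so the path is blocked at C.
Path 2: Y → C ← B → A
  B is a fork here and B is conditioned on, so the path is blocked at B.
Path 3: Y → C ← B → M ← A
  B is a fork here and B is conditioned on, so the path is blocked at B.
Path 4: Y → C ← B → M ← Q → A
  B is a fork here and B is conditioned on, so the path is blocked at B.
Path 5: Y → C ← K → A
  K is a fork here and K is conditioned on, so the path is blocked at K.
Since every path is blocked, d-separation holds.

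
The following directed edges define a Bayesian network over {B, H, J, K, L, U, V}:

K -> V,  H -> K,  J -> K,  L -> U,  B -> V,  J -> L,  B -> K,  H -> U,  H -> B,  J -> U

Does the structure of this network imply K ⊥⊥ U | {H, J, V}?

Yes — K and U are d-separated given {H, J, V}.

Enumerating the 5 paths from K to U and testing each for blocking by {H, J, V}:
  1. K ← H → U — H:fork[blocks] ⇒ blocked
  2. K → V ← B ← H → U — V:collider[open]; B:chain[open]; H:fork[blocks] ⇒ blocked
  3. K ← B ← H → U — B:chain[open]; H:fork[blocks] ⇒ blocked
  4. K ← J → U — J:fork[blocks] ⇒ blocked
  5. K ← J → L → U — J:fork[blocks]; L:chain[open] ⇒ blocked
Every path is blocked, so K and U are d-separated given {H, J, V}.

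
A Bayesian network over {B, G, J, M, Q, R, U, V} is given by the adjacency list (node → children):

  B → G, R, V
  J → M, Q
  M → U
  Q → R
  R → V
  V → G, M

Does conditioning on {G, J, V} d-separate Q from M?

4 paths connect Q and M; each must be blocked for d-separation to hold:
Path 1: Q ← J → M
  J is a fork here and J is conditioned on, so the path is blocked at J.
Path 2: Q → R → V → M
  V is a chain here and V is conditioned on, so the path is blocked at V.
Path 3: Q → R ← B → G ← V → M
  V is a fork here and V is conditioned on, so the path is blocked at V.
Path 4: Q → R ← B → V → M
  V is a chain here and V is conditioned on, so the path is blocked at V.
All paths are blocked; Q ⊥ M | {G, J, V} holds.

Yes — Q and M are d-separated given {G, J, V}.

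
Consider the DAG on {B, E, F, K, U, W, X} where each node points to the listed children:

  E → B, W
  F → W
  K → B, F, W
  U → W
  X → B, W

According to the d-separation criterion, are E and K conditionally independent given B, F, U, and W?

No

Enumerating the 6 paths from E to K and testing each for blocking by {B, F, U, W}:
  1. E → W ← K — W:collider[open] ⇒ active
  2. E → W ← F ← K — W:collider[open]; F:chain[blocks] ⇒ blocked
  3. E → W ← X → B ← K — W:collider[open]; X:fork[open]; B:collider[open] ⇒ active
  4. E → B ← K — B:collider[open] ⇒ active
  5. E → B ← X → W ← K — B:collider[open]; X:fork[open]; W:collider[open] ⇒ active
  6. E → B ← X → W ← F ← K — B:collider[open]; X:fork[open]; W:collider[open]; F:chain[blocks] ⇒ blocked
At least one path is unblocked, so d-separation fails.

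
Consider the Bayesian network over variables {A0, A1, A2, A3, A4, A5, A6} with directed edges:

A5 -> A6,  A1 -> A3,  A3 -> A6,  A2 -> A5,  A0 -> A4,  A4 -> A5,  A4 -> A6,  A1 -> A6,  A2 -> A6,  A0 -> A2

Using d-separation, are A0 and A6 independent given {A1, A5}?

Enumerating the 6 paths from A0 to A6 and testing each for blocking by {A1, A5}:
Path 1: A0 → A2 → A6
  A2 is a chain and A2 is not conditioned on — no node blocks this path, so it is active.
Path 2: A0 → A2 → A5 → A6
  A5 is a chain here and A5 is conditioned on, so the path is blocked at A5.
Path 3: A0 → A2 → A5 ← A4 → A6
  A2 is a chain and A2 is not conditioned on; A5 is a collider and A5 is conditioned on, which opens it; A4 is a fork and A4 is not conditioned on — no node blocks this path, so it is active.
Path 4: A0 → A4 → A6
  A4 is a chain and A4 is not conditioned on — no node blocks this path, so it is active.
Path 5: A0 → A4 → A5 → A6
  A5 is a chain here and A5 is conditioned on, so the path is blocked at A5.
Path 6: A0 → A4 → A5 ← A2 → A6
  A4 is a chain and A4 is not conditioned on; A5 is a collider and A5 is conditioned on, which opens it; A2 is a fork and A2 is not conditioned on — no node blocks this path, so it is active.
Because an active path exists, A0 and A6 are not d-separated.

No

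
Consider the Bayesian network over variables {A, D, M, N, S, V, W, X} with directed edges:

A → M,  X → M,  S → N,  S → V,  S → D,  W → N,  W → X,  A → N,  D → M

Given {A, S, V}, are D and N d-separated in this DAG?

Yes — D and N are d-separated given {A, S, V}.

We examine all 3 paths between D and N:
  1. D ← S → N — S:fork[blocks] ⇒ blocked
  2. D → M ← X ← W → N — M:collider[blocks]; X:chain[open]; W:fork[open] ⇒ blocked
  3. D → M ← A → N — M:collider[blocks]; A:fork[blocks] ⇒ blocked
Every path is blocked, so D and N are d-separated given {A, S, V}.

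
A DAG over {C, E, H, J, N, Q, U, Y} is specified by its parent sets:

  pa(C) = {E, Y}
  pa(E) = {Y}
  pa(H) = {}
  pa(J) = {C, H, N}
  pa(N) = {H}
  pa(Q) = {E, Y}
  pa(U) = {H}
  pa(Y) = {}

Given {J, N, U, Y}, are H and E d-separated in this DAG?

No

There are 6 undirected paths between H and E; checking each against the conditioning set {J, N, U, Y}:
Path 1: H → J ← C ← Y → Q ← E
  Y is a fork here and Y is conditioned on, so the path is blocked at Y.
Path 2: H → J ← C ← Y → E
  Y is a fork here and Y is conditioned on, so the path is blocked at Y.
Path 3: H → J ← C ← E
  J is a collider and J is conditioned on, which opens it; C is a chain and C is not conditioned on — no node blocks this path, so it is active.
Path 4: H → N → J ← C ← Y → Q ← E
  N is a chain here and N is conditioned on, so the path is blocked at N.
Path 5: H → N → J ← C ← Y → E
  N is a chain here and N is conditioned on, so the path is blocked at N.
Path 6: H → N → J ← C ← E
  N is a chain here and N is conditioned on, so the path is blocked at N.
Since the path H → J ← C ← E is active, H and E are not d-separated given {J, N, U, Y}.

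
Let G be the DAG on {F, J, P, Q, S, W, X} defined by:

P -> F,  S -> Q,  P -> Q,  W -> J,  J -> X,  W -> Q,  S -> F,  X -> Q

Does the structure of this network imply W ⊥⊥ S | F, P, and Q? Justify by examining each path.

No

We examine all 4 paths between W and S:
  1. W → J → X → Q ← S — J:chain[open]; X:chain[open]; Q:collider[open] ⇒ active
  2. W → J → X → Q ← P → F ← S — J:chain[open]; X:chain[open]; Q:collider[open]; P:fork[blocks]; F:collider[open] ⇒ blocked
  3. W → Q ← S — Q:collider[open] ⇒ active
  4. W → Q ← P → F ← S — Q:collider[open]; P:fork[blocks]; F:collider[open] ⇒ blocked
At least one path is unblocked, so d-separation fails.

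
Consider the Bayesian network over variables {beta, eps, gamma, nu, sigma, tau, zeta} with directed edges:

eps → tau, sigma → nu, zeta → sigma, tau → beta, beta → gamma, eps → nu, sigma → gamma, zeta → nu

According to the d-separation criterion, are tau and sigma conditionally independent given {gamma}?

We examine all 3 paths between tau and sigma:
Path 1: tau → beta → gamma ← sigma
  beta is a chain and beta is not conditioned on; gamma is a collider and gamma is conditioned on, which opens it — no node blocks this path, so it is active.
Path 2: tau ← eps → nu ← zeta → sigma
  nu is a collider here and neither nu nor any of its descendants is conditioned on, so the collider stays closed — the path is blocked at nu.
Path 3: tau ← eps → nu ← sigma
  nu is a collider here and neither nu nor any of its descendants is conditioned on, so the collider stays closed — the path is blocked at nu.
Because an active path exists, tau and sigma are not d-separated.

No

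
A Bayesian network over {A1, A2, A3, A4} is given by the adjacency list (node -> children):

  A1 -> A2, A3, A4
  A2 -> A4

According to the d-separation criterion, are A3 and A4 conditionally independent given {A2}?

Enumerating the 2 paths from A3 to A4 and testing each for blocking by {A2}:
  1. A3 ← A1 → A2 → A4 — A1:fork[open]; A2:chain[blocks] ⇒ blocked
  2. A3 ← A1 → A4 — A1:fork[open] ⇒ active
Since the path A3 ← A1 → A4 is active, A3 and A4 are not d-separated given {A2}.

No — A3 and A4 are not d-separated given {A2}.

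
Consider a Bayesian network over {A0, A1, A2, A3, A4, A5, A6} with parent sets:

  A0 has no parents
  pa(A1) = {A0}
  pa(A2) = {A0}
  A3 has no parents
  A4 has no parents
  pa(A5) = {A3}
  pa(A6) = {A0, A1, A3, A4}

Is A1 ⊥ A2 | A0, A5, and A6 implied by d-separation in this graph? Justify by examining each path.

Enumerating the 2 paths from A1 to A2 and testing each for blocking by {A0, A5, A6}:
Path 1: A1 → A6 ← A0 → A2
  A0 is a fork here and A0 is conditioned on, so the path is blocked at A0.
Path 2: A1 ← A0 → A2
  A0 is a fork here and A0 is conditioned on, so the path is blocked at A0.
Every path is blocked, so A1 and A2 are d-separated given {A0, A5, A6}.

Yes — A1 and A2 are d-separated given {A0, A5, A6}.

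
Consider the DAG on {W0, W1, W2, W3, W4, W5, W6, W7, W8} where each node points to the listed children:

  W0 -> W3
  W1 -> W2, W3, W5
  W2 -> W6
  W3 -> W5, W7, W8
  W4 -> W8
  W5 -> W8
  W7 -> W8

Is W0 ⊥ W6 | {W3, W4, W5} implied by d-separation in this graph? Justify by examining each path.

4 paths connect W0 and W6; each must be blocked for d-separation to hold:
  1. W0 → W3 → W5 ← W1 → W2 → W6 — W3:chain[blocks]; W5:collider[open]; W1:fork[open]; W2:chain[open] ⇒ blocked
  2. W0 → W3 ← W1 → W2 → W6 — W3:collider[open]; W1:fork[open]; W2:chain[open] ⇒ active
  3. W0 → W3 → W7 → W8 ← W5 ← W1 → W2 → W6 — W3:chain[blocks]; W7:chain[open]; W8:collider[blocks]; W5:chain[blocks]; W1:fork[open]; W2:chain[open] ⇒ blocked
  4. W0 → W3 → W8 ← W5 ← W1 → W2 → W6 — W3:chain[blocks]; W8:collider[blocks]; W5:chain[blocks]; W1:fork[open]; W2:chain[open] ⇒ blocked
Since the path W0 → W3 ← W1 → W2 → W6 is active, W0 and W6 are not d-separated given {W3, W4, W5}.

No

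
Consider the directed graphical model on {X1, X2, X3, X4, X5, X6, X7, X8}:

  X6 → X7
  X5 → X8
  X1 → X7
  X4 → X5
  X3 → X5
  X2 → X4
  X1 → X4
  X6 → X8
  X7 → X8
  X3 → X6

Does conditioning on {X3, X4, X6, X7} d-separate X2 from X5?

We examine all 5 paths between X2 and X5:
Path 1: X2 → X4 → X5
  X4 is a chain here and X4 is conditioned on, so the path is blocked at X4.
Path 2: X2 → X4 ← X1 → X7 ← X6 ← X3 → X5
  X6 is a chain here and X6 is conditioned on, so the path is blocked at X6.
Path 3: X2 → X4 ← X1 → X7 ← X6 → X8 ← X5
  X6 is a fork here and X6 is conditioned on, so the path is blocked at X6.
Path 4: X2 → X4 ← X1 → X7 → X8 ← X6 ← X3 → X5
  X7 is a chain here and X7 is conditioned on, so the path is blocked at X7.
Path 5: X2 → X4 ← X1 → X7 → X8 ← X5
  X7 is a chain here and X7 is conditioned on, so the path is blocked at X7.
Every path is blocked, so X2 and X5 are d-separated given {X3, X4, X6, X7}.

Yes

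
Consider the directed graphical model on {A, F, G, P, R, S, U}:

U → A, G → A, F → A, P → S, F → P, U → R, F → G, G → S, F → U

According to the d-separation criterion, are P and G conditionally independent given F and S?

No

Enumerating the 4 paths from P to G and testing each for blocking by {F, S}:
Path 1: P ← F → U → A ← G
  F is a fork here and F is conditioned on, so the path is blocked at F.
Path 2: P ← F → A ← G
  F is a fork here and F is conditioned on, so the path is blocked at F.
Path 3: P ← F → G
  F is a fork here and F is conditioned on, so the path is blocked at F.
Path 4: P → S ← G
  S is a collider and S is conditioned on, which opens it — no node blocks this path, so it is active.
Since the path P → S ← G is active, P and G are not d-separated given {F, S}.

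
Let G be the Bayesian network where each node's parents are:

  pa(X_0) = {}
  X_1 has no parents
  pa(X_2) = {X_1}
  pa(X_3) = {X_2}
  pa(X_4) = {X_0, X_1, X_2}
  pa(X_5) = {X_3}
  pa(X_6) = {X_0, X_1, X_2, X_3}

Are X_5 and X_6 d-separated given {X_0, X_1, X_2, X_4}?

No — X_5 and X_6 are not d-separated given {X_0, X_1, X_2, X_4}.

Enumerating the 6 paths from X_5 to X_6 and testing each for blocking by {X_0, X_1, X_2, X_4}:
Path 1: X_5 ← X_3 → X_6
  X_3 is a fork and X_3 is not conditioned on — no node blocks this path, so it is active.
Path 2: X_5 ← X_3 ← X_2 → X_4 ← X_0 → X_6
  X_2 is a fork here and X_2 is conditioned on, so the path is blocked at X_2.
Path 3: X_5 ← X_3 ← X_2 → X_4 ← X_1 → X_6
  X_2 is a fork here and X_2 is conditioned on, so the path is blocked at X_2.
Path 4: X_5 ← X_3 ← X_2 → X_6
  X_2 is a fork here and X_2 is conditioned on, so the path is blocked at X_2.
Path 5: X_5 ← X_3 ← X_2 ← X_1 → X_4 ← X_0 → X_6
  X_2 is a chain here and X_2 is conditioned on, so the path is blocked at X_2.
Path 6: X_5 ← X_3 ← X_2 ← X_1 → X_6
  X_2 is a chain here and X_2 is conditioned on, so the path is blocked at X_2.
At least one path is unblocked, so d-separation fails.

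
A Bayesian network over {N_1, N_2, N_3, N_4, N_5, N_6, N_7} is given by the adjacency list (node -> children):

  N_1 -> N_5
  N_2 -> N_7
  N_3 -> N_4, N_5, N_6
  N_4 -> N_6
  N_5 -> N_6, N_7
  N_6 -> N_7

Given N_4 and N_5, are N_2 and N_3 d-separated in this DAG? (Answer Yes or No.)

We examine all 6 paths between N_2 and N_3:
Path 1: N_2 → N_7 ← N_6 ← N_3
  N_7 is a collider here and neither N_7 nor any of its descendants is conditioned on, so the collider stays closed — the path is blocked at N_7.
Path 2: N_2 → N_7 ← N_6 ← N_4 ← N_3
  N_7 is a collider here and neither N_7 nor any of its descendants is conditioned on, so the collider stays closed — the path is blocked at N_7.
Path 3: N_2 → N_7 ← N_6 ← N_5 ← N_3
  N_7 is a collider here and neither N_7 nor any of its descendants is conditioned on, so the collider stays closed — the path is blocked at N_7.
Path 4: N_2 → N_7 ← N_5 ← N_3
  N_7 is a collider here and neither N_7 nor any of its descendants is conditioned on, so the collider stays closed — the path is blocked at N_7.
Path 5: N_2 → N_7 ← N_5 → N_6 ← N_3
  N_7 is a collider here and neither N_7 nor any of its descendants is conditioned on, so the collider stays closed — the path is blocked at N_7.
Path 6: N_2 → N_7 ← N_5 → N_6 ← N_4 ← N_3
  N_7 is a collider here and neither N_7 nor any of its descendants is conditioned on, so the collider stays closed — the path is blocked at N_7.
All paths are blocked; N_2 ⊥ N_3 | {N_4, N_5} holds.

Yes — N_2 and N_3 are d-separated given {N_4, N_5}.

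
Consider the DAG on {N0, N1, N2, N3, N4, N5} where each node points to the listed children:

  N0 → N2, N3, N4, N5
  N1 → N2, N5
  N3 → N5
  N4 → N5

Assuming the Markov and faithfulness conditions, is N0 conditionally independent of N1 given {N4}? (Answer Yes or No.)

We examine all 4 paths between N0 and N1:
  1. N0 → N5 ← N1 — N5:collider[blocks] ⇒ blocked
  2. N0 → N3 → N5 ← N1 — N3:chain[open]; N5:collider[blocks] ⇒ blocked
  3. N0 → N4 → N5 ← N1 — N4:chain[blocks]; N5:collider[blocks] ⇒ blocked
  4. N0 → N2 ← N1 — N2:collider[blocks] ⇒ blocked
Since every path is blocked, d-separation holds.

Yes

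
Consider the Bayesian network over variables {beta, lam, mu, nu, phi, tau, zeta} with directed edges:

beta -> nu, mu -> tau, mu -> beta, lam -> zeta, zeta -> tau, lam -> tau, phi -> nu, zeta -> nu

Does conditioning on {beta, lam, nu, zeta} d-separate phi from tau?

Yes

We examine all 3 paths between phi and tau:
Path 1: phi → nu ← zeta → tau
  zeta is a fork here and zeta is conditioned on, so the path is blocked at zeta.
Path 2: phi → nu ← zeta ← lam → tau
  zeta is a chain here and zeta is conditioned on, so the path is blocked at zeta.
Path 3: phi → nu ← beta ← mu → tau
  beta is a chain here and beta is conditioned on, so the path is blocked at beta.
Since every path is blocked, d-separation holds.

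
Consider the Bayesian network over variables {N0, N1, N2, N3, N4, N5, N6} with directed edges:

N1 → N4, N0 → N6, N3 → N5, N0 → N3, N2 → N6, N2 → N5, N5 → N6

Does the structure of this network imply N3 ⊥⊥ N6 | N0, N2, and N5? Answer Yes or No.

Yes

Enumerating the 3 paths from N3 to N6 and testing each for blocking by {N0, N2, N5}:
Path 1: N3 ← N0 → N6
  N0 is a fork here and N0 is conditioned on, so the path is blocked at N0.
Path 2: N3 → N5 ← N2 → N6
  N2 is a fork here and N2 is conditioned on, so the path is blocked at N2.
Path 3: N3 → N5 → N6
  N5 is a chain here and N5 is conditioned on, so the path is blocked at N5.
All paths are blocked; N3 ⊥ N6 | {N0, N2, N5} holds.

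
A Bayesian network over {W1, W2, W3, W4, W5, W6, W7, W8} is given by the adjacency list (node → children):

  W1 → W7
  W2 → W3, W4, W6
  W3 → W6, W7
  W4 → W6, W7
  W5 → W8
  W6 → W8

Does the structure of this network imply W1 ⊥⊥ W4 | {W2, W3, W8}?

5 paths connect W1 and W4; each must be blocked for d-separation to hold:
Path 1: W1 → W7 ← W4
  W7 is a collider here and neither W7 nor any of its descendants is conditioned on, so the collider stays closed — the path is blocked at W7.
Path 2: W1 → W7 ← W3 → W6 ← W4
  W7 is a collider here and neither W7 nor any of its descendants is conditioned on, so the collider stays closed — the path is blocked at W7.
Path 3: W1 → W7 ← W3 → W6 ← W2 → W4
  W7 is a collider here and neither W7 nor any of its descendants is conditioned on, so the collider stays closed — the path is blocked at W7.
Path 4: W1 → W7 ← W3 ← W2 → W4
  W7 is a collider here and neither W7 nor any of its descendants is conditioned on, so the collider stays closed — the path is blocked at W7.
Path 5: W1 → W7 ← W3 ← W2 → W6 ← W4
  W7 is a collider here and neither W7 nor any of its descendants is conditioned on, so the collider stays closed — the path is blocked at W7.
Since every path is blocked, d-separation holds.

Yes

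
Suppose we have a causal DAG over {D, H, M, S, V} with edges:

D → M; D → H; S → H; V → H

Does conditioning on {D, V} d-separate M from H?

Yes

The only undirected path from M to H is:
Path 1: M ← D → H
  D is a fork here and D is conditioned on, so the path is blocked at D.
Every path is blocked, so M and H are d-separated given {D, V}.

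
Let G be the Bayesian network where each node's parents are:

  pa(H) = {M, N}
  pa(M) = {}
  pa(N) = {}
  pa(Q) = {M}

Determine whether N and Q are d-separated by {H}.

Only one path connects N and Q:
Path 1: N → H ← M → Q
  H is a collider and H is conditioned on, which opens it; M is a fork and M is not conditioned on — no node blocks this path, so it is active.
At least one path is unblocked, so d-separation fails.

No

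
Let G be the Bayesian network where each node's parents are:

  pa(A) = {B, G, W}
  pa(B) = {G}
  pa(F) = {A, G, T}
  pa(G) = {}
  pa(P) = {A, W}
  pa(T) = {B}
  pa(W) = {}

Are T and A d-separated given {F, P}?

No

Enumerating the 6 paths from T to A and testing each for blocking by {F, P}:
Path 1: T → F ← G → A
  F is a collider and F is conditioned on, which opens it; G is a fork and G is not conditioned on — no node blocks this path, so it is active.
Path 2: T → F ← G → B → A
  F is a collider and F is conditioned on, which opens it; G is a fork and G is not conditioned on; B is a chain and B is not conditioned on — no node blocks this path, so it is active.
Path 3: T → F ← A
  F is a collider and F is conditioned on, which opens it — no node blocks this path, so it is active.
Path 4: T ← B ← G → A
  B is a chain and B is not conditioned on; G is a fork and G is not conditioned on — no node blocks this path, so it is active.
Path 5: T ← B ← G → F ← A
  B is a chain and B is not conditioned on; G is a fork and G is not conditioned on; F is a collider and F is conditioned on, which opens it — no node blocks this path, so it is active.
Path 6: T ← B → A
  B is a fork and B is not conditioned on — no node blocks this path, so it is active.
Since the path T → F ← G → A is active, T and A are not d-separated given {F, P}.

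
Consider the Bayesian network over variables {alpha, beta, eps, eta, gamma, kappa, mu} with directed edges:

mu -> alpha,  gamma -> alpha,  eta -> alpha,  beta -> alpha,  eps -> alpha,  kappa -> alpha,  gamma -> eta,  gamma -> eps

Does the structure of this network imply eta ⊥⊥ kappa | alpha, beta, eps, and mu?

Enumerating the 3 paths from eta to kappa and testing each for blocking by {alpha, beta, eps, mu}:
  1. eta ← gamma → alpha ← kappa — gamma:fork[open]; alpha:collider[open] ⇒ active
  2. eta ← gamma → eps → alpha ← kappa — gamma:fork[open]; eps:chain[blocks]; alpha:collider[open] ⇒ blocked
  3. eta → alpha ← kappa — alpha:collider[open] ⇒ active
Because an active path exists, eta and kappa are not d-separated.

No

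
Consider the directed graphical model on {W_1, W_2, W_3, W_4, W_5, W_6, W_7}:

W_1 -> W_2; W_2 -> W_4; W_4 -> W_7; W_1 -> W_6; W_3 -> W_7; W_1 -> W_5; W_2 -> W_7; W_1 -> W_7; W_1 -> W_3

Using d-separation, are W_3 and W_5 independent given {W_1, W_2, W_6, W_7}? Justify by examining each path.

Enumerating the 4 paths from W_3 to W_5 and testing each for blocking by {W_1, W_2, W_6, W_7}:
  1. W_3 ← W_1 → W_5 — W_1:fork[blocks] ⇒ blocked
  2. W_3 → W_7 ← W_1 → W_5 — W_7:collider[open]; W_1:fork[blocks] ⇒ blocked
  3. W_3 → W_7 ← W_2 ← W_1 → W_5 — W_7:collider[open]; W_2:chain[blocks]; W_1:fork[blocks] ⇒ blocked
  4. W_3 → W_7 ← W_4 ← W_2 ← W_1 → W_5 — W_7:collider[open]; W_4:chain[open]; W_2:chain[blocks]; W_1:fork[blocks] ⇒ blocked
Since every path is blocked, d-separation holds.

Yes — W_3 and W_5 are d-separated given {W_1, W_2, W_6, W_7}.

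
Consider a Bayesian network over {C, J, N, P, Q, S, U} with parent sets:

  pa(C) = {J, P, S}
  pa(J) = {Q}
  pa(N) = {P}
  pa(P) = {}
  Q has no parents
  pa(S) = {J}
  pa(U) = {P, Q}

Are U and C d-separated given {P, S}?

We examine all 3 paths between U and C:
  1. U ← P → C — P:fork[blocks] ⇒ blocked
  2. U ← Q → J → C — Q:fork[open]; J:chain[open] ⇒ active
  3. U ← Q → J → S → C — Q:fork[open]; J:chain[open]; S:chain[blocks] ⇒ blocked
At least one path is unblocked, so d-separation fails.

No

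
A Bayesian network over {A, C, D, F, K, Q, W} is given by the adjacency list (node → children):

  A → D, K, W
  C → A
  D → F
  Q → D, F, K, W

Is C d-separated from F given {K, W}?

No

There are 6 undirected paths between C and F; checking each against the conditioning set {K, W}:
  1. C → A → K ← Q → D → F — A:chain[open]; K:collider[open]; Q:fork[open]; D:chain[open] ⇒ active
  2. C → A → K ← Q → F — A:chain[open]; K:collider[open]; Q:fork[open] ⇒ active
  3. C → A → D ← Q → F — A:chain[open]; D:collider[blocks]; Q:fork[open] ⇒ blocked
  4. C → A → D → F — A:chain[open]; D:chain[open] ⇒ active
  5. C → A → W ← Q → D → F — A:chain[open]; W:collider[open]; Q:fork[open]; D:chain[open] ⇒ active
  6. C → A → W ← Q → F — A:chain[open]; W:collider[open]; Q:fork[open] ⇒ active
At least one path is unblocked, so d-separation fails.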